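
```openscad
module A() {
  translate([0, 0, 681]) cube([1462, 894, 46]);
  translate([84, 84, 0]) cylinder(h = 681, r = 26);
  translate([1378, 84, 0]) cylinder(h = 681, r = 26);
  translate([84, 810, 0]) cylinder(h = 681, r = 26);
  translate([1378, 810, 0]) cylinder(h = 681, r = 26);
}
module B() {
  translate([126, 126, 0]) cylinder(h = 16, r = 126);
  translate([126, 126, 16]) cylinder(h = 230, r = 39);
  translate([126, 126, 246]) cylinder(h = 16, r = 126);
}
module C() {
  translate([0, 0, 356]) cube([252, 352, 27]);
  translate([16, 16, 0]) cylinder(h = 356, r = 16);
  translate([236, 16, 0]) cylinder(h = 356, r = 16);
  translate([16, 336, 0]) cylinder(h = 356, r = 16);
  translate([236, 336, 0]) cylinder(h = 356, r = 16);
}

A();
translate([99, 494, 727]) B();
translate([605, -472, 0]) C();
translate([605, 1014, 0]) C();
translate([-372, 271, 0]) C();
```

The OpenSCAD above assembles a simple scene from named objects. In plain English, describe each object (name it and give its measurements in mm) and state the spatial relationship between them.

A is a rectangular dining table. The top is 1462×894×46 mm with its upper surface at z = 727 mm. It stands on four round legs of 52 mm diameter, each leg's bounding box inset 58 mm from the nearest pair of top edges, running from the floor to the underside of the top.

B is a spool: two coaxial disc flanges of radius 126 mm and thickness 16 mm, joined by a core cylinder of radius 39 mm and height 230 mm. The lower flange rests on z = 0 and the three cylinders share a vertical axis.

C is a four-legged stool. The seat is 252×352 mm, 27 mm thick, top at z = 383 mm. It stands on four round legs, each 32 mm in diameter, from z = 0 to the seat underside, each leg's axis is inset half a diameter from the nearest pair of seat edges (so the leg's bounding box is flush with the corner).

The spool is on top of the table. Three stools sit around the table at the −y, +y, −x sides.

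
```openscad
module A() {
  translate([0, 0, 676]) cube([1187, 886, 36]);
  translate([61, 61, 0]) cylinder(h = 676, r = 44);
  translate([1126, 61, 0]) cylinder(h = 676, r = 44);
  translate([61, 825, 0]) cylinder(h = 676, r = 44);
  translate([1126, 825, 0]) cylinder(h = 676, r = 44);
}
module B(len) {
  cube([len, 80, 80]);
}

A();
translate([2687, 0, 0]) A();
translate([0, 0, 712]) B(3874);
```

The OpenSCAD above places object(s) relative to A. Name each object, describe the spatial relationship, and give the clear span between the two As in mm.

A is a table. B is a beam. A beam spans the tops of two tables. The clear span between the two tables is 1500 mm.

Second table starts at x = 2687; first ends at x = 1187; clear span = 2687 − 1187 = 1500 mm.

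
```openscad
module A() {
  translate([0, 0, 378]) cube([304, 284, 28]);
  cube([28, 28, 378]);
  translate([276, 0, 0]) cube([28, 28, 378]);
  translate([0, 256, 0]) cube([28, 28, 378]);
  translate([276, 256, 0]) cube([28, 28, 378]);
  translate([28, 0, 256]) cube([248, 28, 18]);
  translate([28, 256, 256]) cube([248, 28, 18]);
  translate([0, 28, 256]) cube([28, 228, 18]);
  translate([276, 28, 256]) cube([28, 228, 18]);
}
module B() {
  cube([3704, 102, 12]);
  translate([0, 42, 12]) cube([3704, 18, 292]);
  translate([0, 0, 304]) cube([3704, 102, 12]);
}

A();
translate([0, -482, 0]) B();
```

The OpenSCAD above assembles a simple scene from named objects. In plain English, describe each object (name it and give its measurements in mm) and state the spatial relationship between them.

A is a four-legged stool. The seat is a 304×284×28 mm slab whose top surface is at z = 406 mm; four square legs, each 28×28 mm in cross-section, run from the floor (z = 0) to the underside of the seat, each flush with a corner of the seat. Four stretchers, 28 mm wide and 18 mm tall, connect adjacent legs with their undersides at z = 256 mm, each running between the inner faces of the legs it joins and aligned with the legs' outer faces on the other axis.

B is an I-beam lying along x, 3704 mm long. Overall section height 316 mm. Two flanges 102 mm wide (y) and 12 mm thick, one on the floor and one at the top; a web 18 mm thick runs between them, centred on the flange width.

The I-beam is on the floor beside the stool on its −y side.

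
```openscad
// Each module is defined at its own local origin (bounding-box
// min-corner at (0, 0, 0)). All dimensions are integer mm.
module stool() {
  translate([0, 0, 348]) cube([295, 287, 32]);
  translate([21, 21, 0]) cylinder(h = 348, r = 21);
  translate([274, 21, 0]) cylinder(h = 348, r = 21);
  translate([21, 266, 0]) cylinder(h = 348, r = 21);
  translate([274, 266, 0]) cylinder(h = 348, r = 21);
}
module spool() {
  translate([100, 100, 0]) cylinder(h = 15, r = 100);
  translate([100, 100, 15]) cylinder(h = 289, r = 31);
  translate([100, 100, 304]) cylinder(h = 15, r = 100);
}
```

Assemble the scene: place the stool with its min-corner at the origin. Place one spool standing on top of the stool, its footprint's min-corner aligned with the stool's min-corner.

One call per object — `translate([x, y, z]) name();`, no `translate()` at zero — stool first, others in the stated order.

stool();
translate([0, 0, 380]) spool();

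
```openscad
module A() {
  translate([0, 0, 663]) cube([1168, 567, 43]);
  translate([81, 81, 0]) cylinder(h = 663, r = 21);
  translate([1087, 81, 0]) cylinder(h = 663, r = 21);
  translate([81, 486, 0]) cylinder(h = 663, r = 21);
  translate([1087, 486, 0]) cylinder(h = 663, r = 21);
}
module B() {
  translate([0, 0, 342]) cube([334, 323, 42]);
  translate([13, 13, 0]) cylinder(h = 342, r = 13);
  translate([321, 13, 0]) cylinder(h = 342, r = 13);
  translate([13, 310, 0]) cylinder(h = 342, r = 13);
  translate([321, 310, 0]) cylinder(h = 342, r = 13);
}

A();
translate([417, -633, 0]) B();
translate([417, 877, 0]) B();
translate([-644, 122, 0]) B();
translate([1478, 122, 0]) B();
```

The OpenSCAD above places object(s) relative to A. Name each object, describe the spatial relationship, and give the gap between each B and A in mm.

A is a table. B is a stool. Four stools sit around the table at the −y, +y, −x, +x sides. The gap between each stool and the table is 310 mm.

Each stool's nearest face is 310 mm from the table's bounding box.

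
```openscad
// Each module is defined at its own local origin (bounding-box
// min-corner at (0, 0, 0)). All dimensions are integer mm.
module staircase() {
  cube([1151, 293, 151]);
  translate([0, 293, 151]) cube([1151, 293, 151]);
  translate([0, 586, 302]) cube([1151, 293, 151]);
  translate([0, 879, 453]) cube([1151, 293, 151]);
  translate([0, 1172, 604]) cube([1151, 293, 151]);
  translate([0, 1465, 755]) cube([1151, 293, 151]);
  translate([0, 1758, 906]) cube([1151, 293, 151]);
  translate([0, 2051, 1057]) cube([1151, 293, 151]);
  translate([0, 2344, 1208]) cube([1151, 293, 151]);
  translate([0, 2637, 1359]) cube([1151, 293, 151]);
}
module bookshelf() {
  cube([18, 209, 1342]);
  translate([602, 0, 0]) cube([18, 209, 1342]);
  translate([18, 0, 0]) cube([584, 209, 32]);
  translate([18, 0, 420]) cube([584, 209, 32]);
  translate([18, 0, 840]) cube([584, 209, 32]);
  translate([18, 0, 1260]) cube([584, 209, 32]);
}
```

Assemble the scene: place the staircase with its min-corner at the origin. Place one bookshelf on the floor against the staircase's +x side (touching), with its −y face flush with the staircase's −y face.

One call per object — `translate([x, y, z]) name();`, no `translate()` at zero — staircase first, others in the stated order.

staircase();
translate([1151, 0, 0]) bookshelf();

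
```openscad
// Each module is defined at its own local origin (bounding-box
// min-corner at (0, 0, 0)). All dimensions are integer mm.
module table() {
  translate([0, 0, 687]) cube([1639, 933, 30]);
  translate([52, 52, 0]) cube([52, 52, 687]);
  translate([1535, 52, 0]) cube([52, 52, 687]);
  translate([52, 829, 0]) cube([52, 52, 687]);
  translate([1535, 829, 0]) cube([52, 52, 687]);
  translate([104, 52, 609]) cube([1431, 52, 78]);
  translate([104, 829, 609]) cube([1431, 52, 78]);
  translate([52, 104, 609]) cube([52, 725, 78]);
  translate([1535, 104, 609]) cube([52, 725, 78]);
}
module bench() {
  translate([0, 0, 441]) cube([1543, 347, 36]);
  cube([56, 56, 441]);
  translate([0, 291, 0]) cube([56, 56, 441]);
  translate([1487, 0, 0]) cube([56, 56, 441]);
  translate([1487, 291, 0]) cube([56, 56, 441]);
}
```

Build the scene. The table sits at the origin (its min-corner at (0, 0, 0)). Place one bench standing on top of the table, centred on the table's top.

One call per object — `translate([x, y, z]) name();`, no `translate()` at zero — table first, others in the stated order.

table();
translate([48, 293, 717]) bench();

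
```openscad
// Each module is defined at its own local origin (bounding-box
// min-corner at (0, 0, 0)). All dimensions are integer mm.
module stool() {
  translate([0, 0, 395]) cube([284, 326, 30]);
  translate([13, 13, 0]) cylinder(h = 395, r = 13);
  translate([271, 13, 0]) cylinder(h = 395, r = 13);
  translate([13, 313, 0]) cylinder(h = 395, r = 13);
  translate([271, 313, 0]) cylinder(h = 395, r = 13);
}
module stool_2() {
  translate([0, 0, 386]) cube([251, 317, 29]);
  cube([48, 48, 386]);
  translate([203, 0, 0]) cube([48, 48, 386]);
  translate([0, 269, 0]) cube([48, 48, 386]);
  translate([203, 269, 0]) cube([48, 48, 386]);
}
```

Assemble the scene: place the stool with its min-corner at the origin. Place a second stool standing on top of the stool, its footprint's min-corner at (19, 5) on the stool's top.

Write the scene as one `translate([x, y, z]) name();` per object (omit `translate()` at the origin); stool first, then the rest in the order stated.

stool();
translate([19, 5, 425]) stool_2();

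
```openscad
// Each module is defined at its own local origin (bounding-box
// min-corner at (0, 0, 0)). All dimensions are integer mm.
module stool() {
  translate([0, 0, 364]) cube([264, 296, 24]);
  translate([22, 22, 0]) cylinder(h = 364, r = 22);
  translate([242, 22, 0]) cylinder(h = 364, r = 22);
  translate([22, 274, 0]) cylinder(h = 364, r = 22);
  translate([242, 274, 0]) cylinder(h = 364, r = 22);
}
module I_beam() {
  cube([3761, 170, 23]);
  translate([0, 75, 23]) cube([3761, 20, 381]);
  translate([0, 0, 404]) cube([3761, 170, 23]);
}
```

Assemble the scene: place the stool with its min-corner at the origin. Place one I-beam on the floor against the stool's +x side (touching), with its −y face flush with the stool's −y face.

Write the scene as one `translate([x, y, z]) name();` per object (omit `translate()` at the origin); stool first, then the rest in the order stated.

stool();
translate([264, 0, 0]) I_beam();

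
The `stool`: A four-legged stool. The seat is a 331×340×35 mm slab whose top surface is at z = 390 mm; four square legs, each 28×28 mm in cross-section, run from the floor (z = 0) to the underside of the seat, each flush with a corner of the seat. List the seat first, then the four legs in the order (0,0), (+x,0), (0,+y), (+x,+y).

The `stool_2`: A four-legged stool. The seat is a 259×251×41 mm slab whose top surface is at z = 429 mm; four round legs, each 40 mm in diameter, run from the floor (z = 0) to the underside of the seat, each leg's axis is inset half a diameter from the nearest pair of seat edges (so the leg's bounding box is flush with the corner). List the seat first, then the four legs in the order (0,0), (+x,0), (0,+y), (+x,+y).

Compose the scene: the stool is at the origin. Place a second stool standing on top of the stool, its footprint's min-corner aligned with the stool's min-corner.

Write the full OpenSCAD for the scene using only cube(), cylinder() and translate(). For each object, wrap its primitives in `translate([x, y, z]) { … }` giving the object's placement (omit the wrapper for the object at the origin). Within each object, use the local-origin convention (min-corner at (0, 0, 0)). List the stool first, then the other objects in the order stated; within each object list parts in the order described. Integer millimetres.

translate([0, 0, 355]) cube([331, 340, 35]);
cube([28, 28, 355]);
translate([303, 0, 0]) cube([28, 28, 355]);
translate([0, 312, 0]) cube([28, 28, 355]);
translate([303, 312, 0]) cube([28, 28, 355]);
translate([0, 0, 390]) {
  translate([0, 0, 388]) cube([259, 251, 41]);
  translate([20, 20, 0]) cylinder(h = 388, r = 20);
  translate([239, 20, 0]) cylinder(h = 388, r = 20);
  translate([20, 231, 0]) cylinder(h = 388, r = 20);
  translate([239, 231, 0]) cylinder(h = 388, r = 20);
}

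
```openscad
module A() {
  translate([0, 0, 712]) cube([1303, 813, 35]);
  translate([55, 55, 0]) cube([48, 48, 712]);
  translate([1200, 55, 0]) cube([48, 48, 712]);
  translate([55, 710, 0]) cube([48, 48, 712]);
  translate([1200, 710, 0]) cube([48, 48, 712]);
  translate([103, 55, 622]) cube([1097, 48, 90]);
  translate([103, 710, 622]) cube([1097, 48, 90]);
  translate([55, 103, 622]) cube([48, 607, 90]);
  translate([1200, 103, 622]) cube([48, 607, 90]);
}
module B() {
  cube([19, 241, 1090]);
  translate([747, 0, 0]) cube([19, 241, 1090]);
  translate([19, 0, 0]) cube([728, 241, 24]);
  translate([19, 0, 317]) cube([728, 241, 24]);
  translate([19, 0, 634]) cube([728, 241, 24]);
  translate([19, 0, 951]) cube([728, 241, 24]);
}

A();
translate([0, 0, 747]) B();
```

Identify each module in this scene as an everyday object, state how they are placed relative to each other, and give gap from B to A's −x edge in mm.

A is a table. B is a bookshelf. The bookshelf is on top of the table. The gap from the bookshelf to the table's −x edge is 0 mm.

The bookshelf's min-x is at 0; the table's min-x is 0; gap = 0 mm.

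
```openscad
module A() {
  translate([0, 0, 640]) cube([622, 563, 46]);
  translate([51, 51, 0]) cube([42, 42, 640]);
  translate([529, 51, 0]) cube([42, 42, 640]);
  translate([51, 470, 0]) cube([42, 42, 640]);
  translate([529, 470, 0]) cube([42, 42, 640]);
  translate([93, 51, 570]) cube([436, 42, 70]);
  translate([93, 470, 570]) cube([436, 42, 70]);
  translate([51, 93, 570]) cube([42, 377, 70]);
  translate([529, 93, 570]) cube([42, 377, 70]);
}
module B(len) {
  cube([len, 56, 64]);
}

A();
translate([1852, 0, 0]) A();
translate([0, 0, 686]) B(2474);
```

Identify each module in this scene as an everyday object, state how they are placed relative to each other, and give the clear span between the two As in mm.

Second table starts at x = 1852; first ends at x = 622; clear span = 1852 − 622 = 1230 mm.

A is a table. B is a beam. A beam spans the tops of two tables. The clear span between the two tables is 1230 mm.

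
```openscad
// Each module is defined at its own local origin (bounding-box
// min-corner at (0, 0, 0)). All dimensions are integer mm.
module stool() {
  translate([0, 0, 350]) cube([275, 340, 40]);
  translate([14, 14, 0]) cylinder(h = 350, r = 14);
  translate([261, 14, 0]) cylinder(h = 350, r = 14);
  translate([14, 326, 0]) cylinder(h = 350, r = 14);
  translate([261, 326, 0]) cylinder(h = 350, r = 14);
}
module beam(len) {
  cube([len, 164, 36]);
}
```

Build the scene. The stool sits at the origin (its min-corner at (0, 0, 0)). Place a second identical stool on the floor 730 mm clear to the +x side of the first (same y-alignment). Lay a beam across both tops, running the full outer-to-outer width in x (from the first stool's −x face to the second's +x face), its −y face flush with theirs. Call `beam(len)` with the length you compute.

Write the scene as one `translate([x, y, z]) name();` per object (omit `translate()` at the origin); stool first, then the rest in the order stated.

stool();
translate([1005, 0, 0]) stool();
translate([0, 0, 390]) beam(1280);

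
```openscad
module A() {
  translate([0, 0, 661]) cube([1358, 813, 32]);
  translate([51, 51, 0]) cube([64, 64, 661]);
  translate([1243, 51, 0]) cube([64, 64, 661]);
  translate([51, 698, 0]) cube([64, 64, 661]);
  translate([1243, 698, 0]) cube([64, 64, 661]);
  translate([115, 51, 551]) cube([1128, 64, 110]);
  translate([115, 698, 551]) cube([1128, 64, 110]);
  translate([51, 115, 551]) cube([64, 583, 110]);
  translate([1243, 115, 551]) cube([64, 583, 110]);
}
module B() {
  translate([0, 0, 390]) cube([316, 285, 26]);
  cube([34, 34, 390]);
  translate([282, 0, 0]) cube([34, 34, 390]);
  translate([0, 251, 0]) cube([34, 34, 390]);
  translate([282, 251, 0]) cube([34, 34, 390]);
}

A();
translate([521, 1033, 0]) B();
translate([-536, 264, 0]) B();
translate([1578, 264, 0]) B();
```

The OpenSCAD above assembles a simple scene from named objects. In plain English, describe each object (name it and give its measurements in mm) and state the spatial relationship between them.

A is a rectangular dining table. The top is 1358×813×32 mm with its upper surface at z = 693 mm. It stands on four 64×64 mm square legs, each inset 51 mm from the nearest pair of top edges, running from the floor to the underside of the top. Four apron rails, 64 mm thick and 110 mm tall, run between adjacent legs with their top edges flush with the underside of the top and their outer faces flush with the legs' outer faces.

B is a simple wooden stool: a rectangular seat 316 mm (x) by 285 mm (y), 26 mm thick, top face at z = 416 mm, on four square legs, each 34×34 mm in cross-section. The legs rest on z = 0, each flush with a corner of the seat.

Three stools sit around the table at the +y, −x, +x sides.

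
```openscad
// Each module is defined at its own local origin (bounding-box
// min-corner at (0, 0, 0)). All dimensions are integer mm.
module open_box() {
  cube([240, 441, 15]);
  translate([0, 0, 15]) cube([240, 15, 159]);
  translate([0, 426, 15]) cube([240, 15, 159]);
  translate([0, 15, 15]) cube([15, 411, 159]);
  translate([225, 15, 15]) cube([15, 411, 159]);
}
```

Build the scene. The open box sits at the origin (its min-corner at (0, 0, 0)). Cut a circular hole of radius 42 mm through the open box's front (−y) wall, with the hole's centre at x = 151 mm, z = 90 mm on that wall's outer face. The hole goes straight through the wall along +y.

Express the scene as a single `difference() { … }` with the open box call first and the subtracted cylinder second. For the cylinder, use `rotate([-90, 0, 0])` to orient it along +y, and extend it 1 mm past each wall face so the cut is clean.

difference() {
  open_box();
  translate([151, -1, 90]) rotate([-90, 0, 0]) cylinder(h = 17, r = 42);
}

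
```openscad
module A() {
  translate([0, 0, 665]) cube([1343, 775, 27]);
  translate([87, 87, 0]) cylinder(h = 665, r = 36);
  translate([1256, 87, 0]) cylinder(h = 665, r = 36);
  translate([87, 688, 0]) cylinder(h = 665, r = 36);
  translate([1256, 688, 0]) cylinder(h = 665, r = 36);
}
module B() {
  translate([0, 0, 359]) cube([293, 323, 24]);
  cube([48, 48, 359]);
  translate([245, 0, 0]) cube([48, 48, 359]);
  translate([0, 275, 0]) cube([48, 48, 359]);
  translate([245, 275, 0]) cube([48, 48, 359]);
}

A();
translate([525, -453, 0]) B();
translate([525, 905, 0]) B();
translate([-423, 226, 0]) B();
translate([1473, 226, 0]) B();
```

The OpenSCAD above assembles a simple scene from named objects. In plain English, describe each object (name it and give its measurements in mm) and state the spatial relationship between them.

A is a table: top 1343 mm (x) × 775 mm (y), 27 mm thick, upper face at z = 692 mm, on four round legs of 72 mm diameter, each leg's bounding box inset 51 mm from the nearest pair of top edges, running from z = 0 to the bottom of the top.

B is a four-legged stool. The seat is 293×323 mm, 24 mm thick, top at z = 383 mm. It stands on four square legs, each 48×48 mm in cross-section, from z = 0 to the seat underside, each flush with a corner of the seat.

Four stools sit around the table at the −y, +y, −x, +x sides.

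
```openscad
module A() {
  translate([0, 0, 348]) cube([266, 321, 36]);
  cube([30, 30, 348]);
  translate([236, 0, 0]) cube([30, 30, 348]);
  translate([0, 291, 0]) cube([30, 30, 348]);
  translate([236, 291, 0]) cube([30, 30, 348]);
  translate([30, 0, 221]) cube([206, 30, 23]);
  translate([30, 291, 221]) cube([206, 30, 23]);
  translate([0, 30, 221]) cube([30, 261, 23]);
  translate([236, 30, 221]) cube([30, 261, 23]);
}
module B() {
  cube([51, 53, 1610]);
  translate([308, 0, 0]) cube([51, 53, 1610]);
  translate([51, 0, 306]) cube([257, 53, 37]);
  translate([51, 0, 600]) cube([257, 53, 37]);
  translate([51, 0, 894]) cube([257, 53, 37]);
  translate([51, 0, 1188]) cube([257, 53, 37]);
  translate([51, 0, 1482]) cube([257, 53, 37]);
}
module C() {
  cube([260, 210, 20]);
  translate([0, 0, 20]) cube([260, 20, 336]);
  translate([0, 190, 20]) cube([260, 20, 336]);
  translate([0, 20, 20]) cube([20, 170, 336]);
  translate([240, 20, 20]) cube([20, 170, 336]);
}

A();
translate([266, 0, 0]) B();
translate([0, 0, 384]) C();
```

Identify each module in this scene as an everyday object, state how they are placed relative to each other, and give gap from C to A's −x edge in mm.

The open box's min-x is at 0; the stool's min-x is 0; gap = 0 mm.

A is a stool. B is a ladder. C is an open box. The ladder is against the stool's +x side, with their −y faces flush. The open box is on top of the stool. The gap from the open box to the stool's −x edge is 0 mm.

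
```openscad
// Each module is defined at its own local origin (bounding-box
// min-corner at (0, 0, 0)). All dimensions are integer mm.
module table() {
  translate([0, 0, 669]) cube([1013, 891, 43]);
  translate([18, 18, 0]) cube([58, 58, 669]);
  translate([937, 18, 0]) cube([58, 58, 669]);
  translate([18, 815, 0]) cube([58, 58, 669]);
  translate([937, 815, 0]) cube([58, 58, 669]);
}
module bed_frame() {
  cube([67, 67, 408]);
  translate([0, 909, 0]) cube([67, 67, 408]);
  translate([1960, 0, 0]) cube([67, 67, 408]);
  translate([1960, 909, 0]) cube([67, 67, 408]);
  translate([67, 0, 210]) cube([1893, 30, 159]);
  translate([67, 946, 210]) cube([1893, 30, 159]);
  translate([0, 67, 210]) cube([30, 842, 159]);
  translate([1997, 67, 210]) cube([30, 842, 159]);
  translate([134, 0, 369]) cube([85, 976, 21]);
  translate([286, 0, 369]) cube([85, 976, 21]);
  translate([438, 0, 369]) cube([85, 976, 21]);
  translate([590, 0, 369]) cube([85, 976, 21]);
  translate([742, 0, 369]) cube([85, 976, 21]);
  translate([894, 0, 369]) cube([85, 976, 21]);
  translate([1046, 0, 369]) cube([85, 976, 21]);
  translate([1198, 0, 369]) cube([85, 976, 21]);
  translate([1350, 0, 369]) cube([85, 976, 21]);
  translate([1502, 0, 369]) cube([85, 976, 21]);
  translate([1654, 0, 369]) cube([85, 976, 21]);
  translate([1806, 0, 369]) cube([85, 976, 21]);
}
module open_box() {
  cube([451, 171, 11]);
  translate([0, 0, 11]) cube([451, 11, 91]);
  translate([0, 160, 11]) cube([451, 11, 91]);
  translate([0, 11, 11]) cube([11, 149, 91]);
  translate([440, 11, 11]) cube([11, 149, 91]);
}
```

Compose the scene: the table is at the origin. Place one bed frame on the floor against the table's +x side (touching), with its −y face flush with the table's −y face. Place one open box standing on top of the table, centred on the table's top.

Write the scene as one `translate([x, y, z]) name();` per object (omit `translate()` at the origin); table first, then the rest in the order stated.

table();
translate([1013, 0, 0]) bed_frame();
translate([281, 360, 712]) open_box();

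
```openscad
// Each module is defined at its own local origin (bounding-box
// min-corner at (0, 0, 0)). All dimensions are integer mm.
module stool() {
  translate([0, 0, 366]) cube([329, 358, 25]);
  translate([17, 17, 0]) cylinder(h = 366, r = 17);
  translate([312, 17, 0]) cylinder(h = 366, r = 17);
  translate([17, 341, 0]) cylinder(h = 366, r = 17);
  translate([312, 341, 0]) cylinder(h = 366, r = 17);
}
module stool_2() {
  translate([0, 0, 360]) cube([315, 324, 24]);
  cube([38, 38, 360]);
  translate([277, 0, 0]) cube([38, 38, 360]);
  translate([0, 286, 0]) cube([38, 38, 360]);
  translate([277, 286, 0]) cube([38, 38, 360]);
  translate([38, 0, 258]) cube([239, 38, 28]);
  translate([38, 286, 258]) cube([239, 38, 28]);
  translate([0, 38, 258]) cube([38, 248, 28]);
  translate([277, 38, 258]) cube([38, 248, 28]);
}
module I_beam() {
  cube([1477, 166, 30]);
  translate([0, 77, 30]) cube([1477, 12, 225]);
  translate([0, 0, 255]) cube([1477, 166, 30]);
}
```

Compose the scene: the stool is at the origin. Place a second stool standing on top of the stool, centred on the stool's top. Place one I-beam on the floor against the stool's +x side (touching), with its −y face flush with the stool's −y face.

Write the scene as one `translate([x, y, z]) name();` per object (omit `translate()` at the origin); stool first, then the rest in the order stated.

stool();
translate([7, 17, 391]) stool_2();
translate([329, 0, 0]) I_beam();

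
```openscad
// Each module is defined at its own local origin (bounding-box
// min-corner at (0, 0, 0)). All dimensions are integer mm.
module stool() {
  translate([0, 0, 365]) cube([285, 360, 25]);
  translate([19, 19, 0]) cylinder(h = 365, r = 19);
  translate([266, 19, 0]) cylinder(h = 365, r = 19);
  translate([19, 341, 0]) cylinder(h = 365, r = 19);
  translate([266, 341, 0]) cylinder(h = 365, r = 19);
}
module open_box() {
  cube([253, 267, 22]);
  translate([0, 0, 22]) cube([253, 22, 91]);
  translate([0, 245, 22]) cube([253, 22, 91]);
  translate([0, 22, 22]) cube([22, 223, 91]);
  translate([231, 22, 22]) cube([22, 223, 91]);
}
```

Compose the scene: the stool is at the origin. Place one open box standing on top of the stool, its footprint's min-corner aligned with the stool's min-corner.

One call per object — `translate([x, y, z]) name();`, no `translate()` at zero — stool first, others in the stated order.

stool();
translate([0, 0, 390]) open_box();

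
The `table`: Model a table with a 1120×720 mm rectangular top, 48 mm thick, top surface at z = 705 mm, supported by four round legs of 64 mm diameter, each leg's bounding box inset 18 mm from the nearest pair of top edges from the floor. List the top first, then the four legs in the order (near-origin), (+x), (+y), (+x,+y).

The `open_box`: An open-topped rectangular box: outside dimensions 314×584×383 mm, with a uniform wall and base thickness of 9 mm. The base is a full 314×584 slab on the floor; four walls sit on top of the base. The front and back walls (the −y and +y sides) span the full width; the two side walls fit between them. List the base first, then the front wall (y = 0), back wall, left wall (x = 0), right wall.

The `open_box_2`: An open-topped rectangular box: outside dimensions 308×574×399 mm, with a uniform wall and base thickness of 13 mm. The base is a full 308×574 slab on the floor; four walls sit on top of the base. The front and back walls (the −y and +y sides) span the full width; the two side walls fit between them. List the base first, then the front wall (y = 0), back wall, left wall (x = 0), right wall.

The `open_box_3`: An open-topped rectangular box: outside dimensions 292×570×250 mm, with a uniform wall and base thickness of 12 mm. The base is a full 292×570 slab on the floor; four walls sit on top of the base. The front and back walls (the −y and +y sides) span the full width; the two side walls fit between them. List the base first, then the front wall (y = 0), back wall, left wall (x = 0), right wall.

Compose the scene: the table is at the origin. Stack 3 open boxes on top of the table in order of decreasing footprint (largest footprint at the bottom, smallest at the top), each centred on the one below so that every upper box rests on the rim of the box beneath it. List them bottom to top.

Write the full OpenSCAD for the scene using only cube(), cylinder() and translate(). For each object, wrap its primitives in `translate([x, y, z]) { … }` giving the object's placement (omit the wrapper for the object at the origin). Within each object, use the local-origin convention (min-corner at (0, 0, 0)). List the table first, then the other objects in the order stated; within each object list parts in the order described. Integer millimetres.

translate([0, 0, 657]) cube([1120, 720, 48]);
translate([50, 50, 0]) cylinder(h = 657, r = 32);
translate([1070, 50, 0]) cylinder(h = 657, r = 32);
translate([50, 670, 0]) cylinder(h = 657, r = 32);
translate([1070, 670, 0]) cylinder(h = 657, r = 32);
translate([403, 68, 705]) {
  cube([314, 584, 9]);
  translate([0, 0, 9]) cube([314, 9, 374]);
  translate([0, 575, 9]) cube([314, 9, 374]);
  translate([0, 9, 9]) cube([9, 566, 374]);
  translate([305, 9, 9]) cube([9, 566, 374]);
}
translate([406, 73, 1088]) {
  cube([308, 574, 13]);
  translate([0, 0, 13]) cube([308, 13, 386]);
  translate([0, 561, 13]) cube([308, 13, 386]);
  translate([0, 13, 13]) cube([13, 548, 386]);
  translate([295, 13, 13]) cube([13, 548, 386]);
}
translate([414, 75, 1487]) {
  cube([292, 570, 12]);
  translate([0, 0, 12]) cube([292, 12, 238]);
  translate([0, 558, 12]) cube([292, 12, 238]);
  translate([0, 12, 12]) cube([12, 546, 238]);
  translate([280, 12, 12]) cube([12, 546, 238]);
}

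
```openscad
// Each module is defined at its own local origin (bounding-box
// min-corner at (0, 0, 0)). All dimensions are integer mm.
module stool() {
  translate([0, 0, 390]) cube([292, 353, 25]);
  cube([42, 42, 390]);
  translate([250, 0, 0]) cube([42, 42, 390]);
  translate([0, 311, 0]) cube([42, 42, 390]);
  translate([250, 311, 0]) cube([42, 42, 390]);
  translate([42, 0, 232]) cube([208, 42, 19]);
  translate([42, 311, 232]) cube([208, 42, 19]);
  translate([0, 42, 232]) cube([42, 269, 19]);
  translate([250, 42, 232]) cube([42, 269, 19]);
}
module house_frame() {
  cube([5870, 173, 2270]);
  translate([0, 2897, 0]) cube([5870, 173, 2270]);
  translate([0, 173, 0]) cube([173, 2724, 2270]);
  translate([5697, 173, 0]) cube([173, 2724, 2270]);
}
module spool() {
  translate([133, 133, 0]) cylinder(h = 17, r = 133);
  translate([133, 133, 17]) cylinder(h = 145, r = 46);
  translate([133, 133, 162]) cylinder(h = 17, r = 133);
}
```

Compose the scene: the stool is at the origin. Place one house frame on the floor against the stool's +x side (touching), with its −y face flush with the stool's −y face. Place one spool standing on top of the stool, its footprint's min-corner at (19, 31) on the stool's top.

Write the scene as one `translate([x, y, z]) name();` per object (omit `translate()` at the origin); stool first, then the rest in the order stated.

stool();
translate([292, 0, 0]) house_frame();
translate([19, 31, 415]) spool();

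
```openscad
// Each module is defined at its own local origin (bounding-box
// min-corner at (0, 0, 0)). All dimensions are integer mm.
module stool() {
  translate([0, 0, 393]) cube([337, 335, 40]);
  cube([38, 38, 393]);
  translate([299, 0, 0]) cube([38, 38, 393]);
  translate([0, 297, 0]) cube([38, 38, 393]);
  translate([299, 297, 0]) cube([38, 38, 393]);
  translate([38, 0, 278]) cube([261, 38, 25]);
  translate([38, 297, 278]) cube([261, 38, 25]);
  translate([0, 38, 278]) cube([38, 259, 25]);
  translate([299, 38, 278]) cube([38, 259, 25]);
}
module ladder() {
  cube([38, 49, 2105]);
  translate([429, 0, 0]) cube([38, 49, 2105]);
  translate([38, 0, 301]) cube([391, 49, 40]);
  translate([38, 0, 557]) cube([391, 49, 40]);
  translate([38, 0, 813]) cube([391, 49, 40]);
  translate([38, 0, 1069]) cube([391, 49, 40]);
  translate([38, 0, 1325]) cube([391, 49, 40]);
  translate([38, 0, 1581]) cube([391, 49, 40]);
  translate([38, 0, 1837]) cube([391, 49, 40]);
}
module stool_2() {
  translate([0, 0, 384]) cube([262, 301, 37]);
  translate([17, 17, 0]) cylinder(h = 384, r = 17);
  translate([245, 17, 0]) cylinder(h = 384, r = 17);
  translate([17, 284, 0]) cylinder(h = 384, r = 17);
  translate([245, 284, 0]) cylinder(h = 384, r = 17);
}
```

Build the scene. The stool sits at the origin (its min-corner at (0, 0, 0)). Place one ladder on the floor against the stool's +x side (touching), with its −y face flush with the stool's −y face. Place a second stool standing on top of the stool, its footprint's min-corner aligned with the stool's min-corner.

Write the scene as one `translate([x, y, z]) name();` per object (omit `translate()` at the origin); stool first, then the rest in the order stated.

stool();
translate([337, 0, 0]) ladder();
translate([0, 0, 433]) stool_2();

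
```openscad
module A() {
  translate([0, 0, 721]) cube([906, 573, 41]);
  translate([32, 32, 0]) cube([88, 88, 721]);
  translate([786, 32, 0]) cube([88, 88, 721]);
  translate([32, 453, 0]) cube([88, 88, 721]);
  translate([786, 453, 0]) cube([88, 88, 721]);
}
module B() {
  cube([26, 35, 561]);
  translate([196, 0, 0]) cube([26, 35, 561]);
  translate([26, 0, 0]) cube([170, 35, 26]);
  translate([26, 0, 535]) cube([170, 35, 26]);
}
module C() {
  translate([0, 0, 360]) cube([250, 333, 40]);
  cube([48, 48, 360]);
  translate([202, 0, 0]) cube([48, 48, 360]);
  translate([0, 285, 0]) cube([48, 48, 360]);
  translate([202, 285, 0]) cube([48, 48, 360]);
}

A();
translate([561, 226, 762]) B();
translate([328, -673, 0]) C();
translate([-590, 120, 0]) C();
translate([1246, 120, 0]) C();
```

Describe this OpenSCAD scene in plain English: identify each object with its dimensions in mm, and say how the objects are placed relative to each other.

A is a rectangular dining table. The top is 906×573×41 mm with its upper surface at z = 762 mm. It stands on four 88×88 mm square legs, each inset 32 mm from the nearest pair of top edges, running from the floor to the underside of the top.

B is a picture frame with a 170×509 mm rectangular opening (x by z) and a uniform 26 mm border on every side. Frame depth is 35 mm along y. It is built from two vertical stiles running the full outside height and two horizontal rails spanning the gap between the stiles.

C is a four-legged stool. The seat is a 250×333×40 mm slab whose top surface is at z = 400 mm; four square legs, each 48×48 mm in cross-section, run from the floor (z = 0) to the underside of the seat, each flush with a corner of the seat.

The picture frame is on top of the table. Three stools sit around the table at the −y, −x, +x sides.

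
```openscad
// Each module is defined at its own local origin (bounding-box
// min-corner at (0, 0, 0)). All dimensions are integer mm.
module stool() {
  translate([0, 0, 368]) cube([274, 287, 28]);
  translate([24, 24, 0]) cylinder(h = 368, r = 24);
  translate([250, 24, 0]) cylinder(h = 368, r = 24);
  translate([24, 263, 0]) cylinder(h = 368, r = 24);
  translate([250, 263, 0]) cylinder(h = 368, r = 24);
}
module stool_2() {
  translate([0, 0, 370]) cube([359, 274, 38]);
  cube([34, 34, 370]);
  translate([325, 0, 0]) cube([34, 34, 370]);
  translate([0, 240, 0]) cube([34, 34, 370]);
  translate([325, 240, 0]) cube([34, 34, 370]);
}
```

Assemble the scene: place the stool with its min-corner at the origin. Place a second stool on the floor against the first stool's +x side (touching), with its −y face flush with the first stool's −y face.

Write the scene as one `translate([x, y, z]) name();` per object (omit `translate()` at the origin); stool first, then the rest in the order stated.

stool();
translate([274, 0, 0]) stool_2();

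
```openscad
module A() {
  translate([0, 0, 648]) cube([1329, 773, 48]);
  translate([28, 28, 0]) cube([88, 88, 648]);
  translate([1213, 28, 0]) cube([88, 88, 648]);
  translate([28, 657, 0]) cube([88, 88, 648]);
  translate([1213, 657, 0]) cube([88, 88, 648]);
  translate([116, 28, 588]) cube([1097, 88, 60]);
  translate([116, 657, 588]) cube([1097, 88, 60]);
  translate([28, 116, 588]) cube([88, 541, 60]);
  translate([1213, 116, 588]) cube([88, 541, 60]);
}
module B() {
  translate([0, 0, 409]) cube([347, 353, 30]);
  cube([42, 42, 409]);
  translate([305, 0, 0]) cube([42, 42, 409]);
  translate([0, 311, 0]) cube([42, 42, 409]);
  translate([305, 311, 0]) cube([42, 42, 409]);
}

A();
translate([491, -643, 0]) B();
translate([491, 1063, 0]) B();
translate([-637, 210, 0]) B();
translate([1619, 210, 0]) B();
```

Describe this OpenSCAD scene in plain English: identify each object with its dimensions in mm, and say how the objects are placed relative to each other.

A is a table: top 1329 mm (x) × 773 mm (y), 48 mm thick, upper face at z = 696 mm, on four 88×88 mm square legs, each inset 28 mm from the nearest pair of top edges, running from z = 0 to the bottom of the top. Four apron rails, 88 mm thick and 60 mm tall, run between adjacent legs with their top edges flush with the underside of the top and their outer faces flush with the legs' outer faces.

B is a four-legged stool. The seat is 347×353 mm, 30 mm thick, top at z = 439 mm. It stands on four square legs, each 42×42 mm in cross-section, from z = 0 to the seat underside, each flush with a corner of the seat.

Four stools sit around the table at the −y, +y, −x, +x sides.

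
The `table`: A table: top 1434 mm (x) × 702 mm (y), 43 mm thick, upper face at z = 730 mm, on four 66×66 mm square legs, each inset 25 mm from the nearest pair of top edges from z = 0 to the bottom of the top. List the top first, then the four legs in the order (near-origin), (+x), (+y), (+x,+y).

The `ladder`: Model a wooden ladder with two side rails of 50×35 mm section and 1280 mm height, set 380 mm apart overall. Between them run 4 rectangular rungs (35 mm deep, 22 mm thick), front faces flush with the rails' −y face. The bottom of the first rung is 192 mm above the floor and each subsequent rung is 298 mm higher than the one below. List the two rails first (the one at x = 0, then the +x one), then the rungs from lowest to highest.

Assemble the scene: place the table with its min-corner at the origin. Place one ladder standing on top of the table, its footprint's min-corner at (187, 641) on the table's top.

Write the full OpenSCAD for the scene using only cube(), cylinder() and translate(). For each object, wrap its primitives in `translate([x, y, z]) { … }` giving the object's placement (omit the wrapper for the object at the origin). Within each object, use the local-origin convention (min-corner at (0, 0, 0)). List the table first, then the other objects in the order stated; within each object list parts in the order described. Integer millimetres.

translate([0, 0, 687]) cube([1434, 702, 43]);
translate([25, 25, 0]) cube([66, 66, 687]);
translate([1343, 25, 0]) cube([66, 66, 687]);
translate([25, 611, 0]) cube([66, 66, 687]);
translate([1343, 611, 0]) cube([66, 66, 687]);
translate([187, 641, 730]) {
  cube([50, 35, 1280]);
  translate([330, 0, 0]) cube([50, 35, 1280]);
  translate([50, 0, 192]) cube([280, 35, 22]);
  translate([50, 0, 490]) cube([280, 35, 22]);
  translate([50, 0, 788]) cube([280, 35, 22]);
  translate([50, 0, 1086]) cube([280, 35, 22]);
}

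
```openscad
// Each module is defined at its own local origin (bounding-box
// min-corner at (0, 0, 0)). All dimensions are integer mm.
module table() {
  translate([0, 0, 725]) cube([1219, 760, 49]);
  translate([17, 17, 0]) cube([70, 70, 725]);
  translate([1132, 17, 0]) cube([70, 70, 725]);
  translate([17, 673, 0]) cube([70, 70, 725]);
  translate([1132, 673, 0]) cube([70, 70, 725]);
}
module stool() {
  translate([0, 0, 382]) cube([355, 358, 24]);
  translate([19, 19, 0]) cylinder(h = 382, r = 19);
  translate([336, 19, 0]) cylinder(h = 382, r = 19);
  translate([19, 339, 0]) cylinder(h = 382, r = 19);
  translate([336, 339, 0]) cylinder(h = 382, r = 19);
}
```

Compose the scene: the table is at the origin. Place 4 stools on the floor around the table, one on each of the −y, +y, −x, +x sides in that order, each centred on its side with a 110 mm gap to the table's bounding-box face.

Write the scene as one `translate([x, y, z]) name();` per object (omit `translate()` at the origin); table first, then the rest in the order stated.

table();
translate([432, -468, 0]) stool();
translate([432, 870, 0]) stool();
translate([-465, 201, 0]) stool();
translate([1329, 201, 0]) stool();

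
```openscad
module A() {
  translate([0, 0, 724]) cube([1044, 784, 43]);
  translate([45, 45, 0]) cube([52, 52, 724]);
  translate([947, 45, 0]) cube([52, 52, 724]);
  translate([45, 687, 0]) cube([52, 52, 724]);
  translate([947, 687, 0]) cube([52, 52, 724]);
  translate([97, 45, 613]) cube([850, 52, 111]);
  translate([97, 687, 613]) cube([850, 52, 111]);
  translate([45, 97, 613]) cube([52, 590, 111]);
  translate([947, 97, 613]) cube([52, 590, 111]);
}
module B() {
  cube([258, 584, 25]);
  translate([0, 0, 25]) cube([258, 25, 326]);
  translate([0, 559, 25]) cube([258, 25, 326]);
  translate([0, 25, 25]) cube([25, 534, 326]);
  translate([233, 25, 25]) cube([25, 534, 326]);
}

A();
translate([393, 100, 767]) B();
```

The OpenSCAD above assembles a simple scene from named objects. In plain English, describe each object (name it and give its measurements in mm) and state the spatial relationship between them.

A is a table with a 1044×784 mm rectangular top, 43 mm thick, top surface at z = 767 mm, supported by four 52×52 mm square legs, each inset 45 mm from the nearest pair of top edges, running from the floor. Four apron rails, 52 mm thick and 111 mm tall, run between adjacent legs with their top edges flush with the underside of the top and their outer faces flush with the legs' outer faces.

B is an open storage box with external size 258×584×351 mm and wall thickness 25 mm (the base is also 25 mm thick). The base covers the whole footprint; the four walls stand on the base, with the y-facing walls full-width and the x-facing walls fitting between their inner faces.

The open box is on top of the table, centred.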